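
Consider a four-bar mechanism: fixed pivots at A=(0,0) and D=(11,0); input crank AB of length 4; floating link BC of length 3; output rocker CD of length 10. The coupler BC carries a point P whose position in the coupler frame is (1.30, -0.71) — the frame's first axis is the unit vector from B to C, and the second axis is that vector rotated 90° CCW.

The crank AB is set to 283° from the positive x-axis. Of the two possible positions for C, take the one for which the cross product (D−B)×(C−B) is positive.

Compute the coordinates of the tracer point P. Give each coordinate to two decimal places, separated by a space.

1.67 -2.63

A=(0,0), D=(11.00,0)
B = A + 4.00·(cos283°, sin283°) = (0.8998, -3.8975)
|BD| = 10.8261
circle(B,3.00) ∩ circle(D,10.00): a=1.2102, h=2.7451
  candidates: C₊=(1.0407,-0.9008) cross=29.718; C₋=(3.0171,-6.0228) cross=-29.718
  mode + wants cross > 0 → take C=(1.0407,-0.9008) (cross=29.718)
ex = (C−B)/|BC| = (0.0469,0.9989); ey = (-0.9989,0.0469)
P = B + 1.30·ex + -0.71·ey = (1.6701,-2.6322)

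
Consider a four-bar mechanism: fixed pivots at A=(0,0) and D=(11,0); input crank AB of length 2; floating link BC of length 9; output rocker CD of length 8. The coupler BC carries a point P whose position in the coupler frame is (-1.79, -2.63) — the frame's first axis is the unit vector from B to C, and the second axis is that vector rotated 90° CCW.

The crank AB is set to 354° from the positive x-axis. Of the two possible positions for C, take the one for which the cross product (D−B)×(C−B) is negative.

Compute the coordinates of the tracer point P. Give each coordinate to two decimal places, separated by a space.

-1.18 -0.45

A=(0,0), D=(11.00,0)
B = A + 2.00·(cos354°, sin354°) = (1.9890, -0.2091)
|BD| = 9.0134
circle(B,9.00) ∩ circle(D,8.00): a=5.4497, h=7.1624
  candidates: C₊=(7.2712,7.0778) cross=64.558; C₋=(7.6034,-7.2432) cross=-64.558
  mode - wants cross < 0 → take C=(7.6034,-7.2432) (cross=-64.558)
ex = (C−B)/|BC| = (0.6238,-0.7816); ey = (0.7816,0.6238)
P = B + -1.79·ex + -2.63·ey = (-1.1831,-0.4507)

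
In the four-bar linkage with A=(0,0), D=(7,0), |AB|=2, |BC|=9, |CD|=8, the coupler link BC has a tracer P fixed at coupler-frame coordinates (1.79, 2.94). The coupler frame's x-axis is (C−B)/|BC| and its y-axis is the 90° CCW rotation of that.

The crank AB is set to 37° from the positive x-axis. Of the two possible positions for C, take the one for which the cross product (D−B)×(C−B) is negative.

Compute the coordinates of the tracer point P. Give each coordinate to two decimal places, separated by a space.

A=(0,0), D=(7.00,0)
B = A + 2.00·(cos37°, sin37°) = (1.5973, 1.2036)
|BD| = 5.5352
circle(B,9.00) ∩ circle(D,8.00): a=4.3032, h=7.9046
  candidates: C₊=(7.5164,7.9833) cross=43.753; C₋=(4.0787,-7.4475) cross=-43.753
  mode - wants cross < 0 → take C=(4.0787,-7.4475) (cross=-43.753)
ex = (C−B)/|BC| = (0.2757,-0.9612); ey = (0.9612,0.2757)
P = B + 1.79·ex + 2.94·ey = (4.9168,0.2936)

4.92 0.29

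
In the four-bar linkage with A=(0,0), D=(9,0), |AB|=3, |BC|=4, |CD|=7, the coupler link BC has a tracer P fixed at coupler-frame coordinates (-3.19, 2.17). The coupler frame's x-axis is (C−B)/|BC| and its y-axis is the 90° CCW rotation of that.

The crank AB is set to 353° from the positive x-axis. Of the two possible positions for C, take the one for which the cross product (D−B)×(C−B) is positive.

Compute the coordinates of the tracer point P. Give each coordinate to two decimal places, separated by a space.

0.78 -3.53

A=(0,0), D=(9.00,0)
B = A + 3.00·(cos353°, sin353°) = (2.9776, -0.3656)
|BD| = 6.0334
circle(B,4.00) ∩ circle(D,7.00): a=0.2820, h=3.9900
  candidates: C₊=(3.0173,3.6342) cross=24.074; C₋=(3.5009,-4.3312) cross=-24.074
  mode + wants cross > 0 → take C=(3.0173,3.6342) (cross=24.074)
ex = (C−B)/|BC| = (0.0099,1.0000); ey = (-1.0000,0.0099)
P = B + -3.19·ex + 2.17·ey = (0.7761,-3.5339)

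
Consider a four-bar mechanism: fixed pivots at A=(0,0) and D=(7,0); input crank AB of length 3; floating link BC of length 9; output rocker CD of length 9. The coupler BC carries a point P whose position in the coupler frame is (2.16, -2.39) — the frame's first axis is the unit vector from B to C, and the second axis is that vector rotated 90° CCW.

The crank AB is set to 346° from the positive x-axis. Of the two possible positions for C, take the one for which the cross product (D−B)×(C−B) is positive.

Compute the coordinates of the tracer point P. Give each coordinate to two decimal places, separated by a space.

A=(0,0), D=(7.00,0)
B = A + 3.00·(cos346°, sin346°) = (2.9109, -0.7258)
|BD| = 4.1530
circle(B,9.00) ∩ circle(D,9.00): a=2.0765, h=8.7572
  candidates: C₊=(3.4251,8.2595) cross=36.369; C₋=(6.4858,-8.9853) cross=-36.369
  mode + wants cross > 0 → take C=(3.4251,8.2595) (cross=36.369)
ex = (C−B)/|BC| = (0.0571,0.9984); ey = (-0.9984,0.0571)
P = B + 2.16·ex + -2.39·ey = (5.4204,1.2942)

5.42 1.29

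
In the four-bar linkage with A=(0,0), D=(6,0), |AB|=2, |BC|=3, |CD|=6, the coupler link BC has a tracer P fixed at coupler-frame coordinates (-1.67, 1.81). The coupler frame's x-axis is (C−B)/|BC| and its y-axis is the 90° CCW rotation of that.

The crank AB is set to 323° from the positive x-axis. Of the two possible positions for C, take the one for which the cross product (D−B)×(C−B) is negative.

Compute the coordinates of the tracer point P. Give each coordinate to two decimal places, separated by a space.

A=(0,0), D=(6.00,0)
B = A + 2.00·(cos323°, sin323°) = (1.5973, -1.2036)
|BD| = 4.5643
circle(B,3.00) ∩ circle(D,6.00): a=-0.6756, h=2.9229
  candidates: C₊=(0.1748,1.4377) cross=13.341; C₋=(1.7164,-4.2013) cross=-13.341
  mode - wants cross < 0 → take C=(1.7164,-4.2013) (cross=-13.341)
ex = (C−B)/|BC| = (0.0397,-0.9992); ey = (0.9992,0.0397)
P = B + -1.67·ex + 1.81·ey = (3.3395,0.5369)

3.34 0.54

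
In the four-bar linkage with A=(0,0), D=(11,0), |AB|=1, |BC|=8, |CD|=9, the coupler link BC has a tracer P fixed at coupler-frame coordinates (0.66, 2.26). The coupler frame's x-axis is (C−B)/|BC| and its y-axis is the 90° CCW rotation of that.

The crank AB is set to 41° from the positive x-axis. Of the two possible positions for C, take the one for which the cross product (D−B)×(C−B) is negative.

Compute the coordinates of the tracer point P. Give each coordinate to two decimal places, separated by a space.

A=(0,0), D=(11.00,0)
B = A + 1.00·(cos41°, sin41°) = (0.7547, 0.6561)
|BD| = 10.2663
circle(B,8.00) ∩ circle(D,9.00): a=4.3052, h=6.7428
  candidates: C₊=(5.4820,7.1100) cross=69.223; C₋=(4.6202,-6.3481) cross=-69.223
  mode - wants cross < 0 → take C=(4.6202,-6.3481) (cross=-69.223)
ex = (C−B)/|BC| = (0.4832,-0.8755); ey = (0.8755,0.4832)
P = B + 0.66·ex + 2.26·ey = (3.0523,1.1702)

3.05 1.17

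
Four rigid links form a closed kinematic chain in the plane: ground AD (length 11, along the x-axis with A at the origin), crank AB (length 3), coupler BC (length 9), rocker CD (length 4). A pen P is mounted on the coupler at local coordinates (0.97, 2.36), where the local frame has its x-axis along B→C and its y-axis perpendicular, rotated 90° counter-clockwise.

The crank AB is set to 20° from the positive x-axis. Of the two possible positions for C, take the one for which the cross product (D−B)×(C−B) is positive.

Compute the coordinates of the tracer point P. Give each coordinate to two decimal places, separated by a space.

2.96 3.57

A=(0,0), D=(11.00,0)
B = A + 3.00·(cos20°, sin20°) = (2.8191, 1.0261)
|BD| = 8.2450
circle(B,9.00) ∩ circle(D,4.00): a=8.0643, h=3.9959
  candidates: C₊=(11.3179,3.9873) cross=32.946; C₋=(10.3234,-3.9424) cross=-32.946
  mode + wants cross > 0 → take C=(11.3179,3.9873) (cross=32.946)
ex = (C−B)/|BC| = (0.9443,0.3290); ey = (-0.3290,0.9443)
P = B + 0.97·ex + 2.36·ey = (2.9586,3.5738)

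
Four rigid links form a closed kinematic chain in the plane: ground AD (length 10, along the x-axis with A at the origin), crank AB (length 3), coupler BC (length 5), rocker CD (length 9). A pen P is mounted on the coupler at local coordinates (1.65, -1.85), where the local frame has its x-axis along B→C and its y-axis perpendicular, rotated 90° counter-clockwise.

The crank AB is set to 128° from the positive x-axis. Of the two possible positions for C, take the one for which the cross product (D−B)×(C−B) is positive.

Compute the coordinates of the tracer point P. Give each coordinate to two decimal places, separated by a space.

0.51 1.61

A=(0,0), D=(10.00,0)
B = A + 3.00·(cos128°, sin128°) = (-1.8470, 2.3640)
|BD| = 12.0806
circle(B,5.00) ∩ circle(D,9.00): a=3.7225, h=3.3381
  candidates: C₊=(2.4568,4.9092) cross=40.326; C₋=(1.1503,-1.6380) cross=-40.326
  mode + wants cross > 0 → take C=(2.4568,4.9092) (cross=40.326)
ex = (C−B)/|BC| = (0.8608,0.5090); ey = (-0.5090,0.8608)
P = B + 1.65·ex + -1.85·ey = (0.5150,1.6115)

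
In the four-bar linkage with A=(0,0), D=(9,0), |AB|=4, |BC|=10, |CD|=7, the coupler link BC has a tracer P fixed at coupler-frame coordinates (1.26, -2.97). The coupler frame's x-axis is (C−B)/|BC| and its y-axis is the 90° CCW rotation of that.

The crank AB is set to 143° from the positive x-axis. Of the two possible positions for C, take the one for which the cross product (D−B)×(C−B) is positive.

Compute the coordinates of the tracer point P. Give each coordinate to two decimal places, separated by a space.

A=(0,0), D=(9.00,0)
B = A + 4.00·(cos143°, sin143°) = (-3.1945, 2.4073)
|BD| = 12.4299
circle(B,10.00) ∩ circle(D,7.00): a=8.2664, h=5.6272
  candidates: C₊=(6.0052,6.3270) cross=69.946; C₋=(3.8256,-4.7144) cross=-69.946
  mode + wants cross > 0 → take C=(6.0052,6.3270) (cross=69.946)
ex = (C−B)/|BC| = (0.9200,0.3920); ey = (-0.3920,0.9200)
P = B + 1.26·ex + -2.97·ey = (-0.8712,0.1688)

-0.87 0.17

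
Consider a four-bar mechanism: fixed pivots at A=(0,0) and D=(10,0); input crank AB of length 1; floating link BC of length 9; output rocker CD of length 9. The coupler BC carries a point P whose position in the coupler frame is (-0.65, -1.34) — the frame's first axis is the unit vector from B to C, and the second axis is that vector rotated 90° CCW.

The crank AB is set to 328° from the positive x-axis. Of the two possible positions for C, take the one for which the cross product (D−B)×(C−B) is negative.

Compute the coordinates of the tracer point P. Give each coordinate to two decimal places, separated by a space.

A=(0,0), D=(10.00,0)
B = A + 1.00·(cos328°, sin328°) = (0.8480, -0.5299)
|BD| = 9.1673
circle(B,9.00) ∩ circle(D,9.00): a=4.5836, h=7.7453
  candidates: C₊=(4.9763,7.4674) cross=71.004; C₋=(5.8717,-7.9973) cross=-71.004
  mode - wants cross < 0 → take C=(5.8717,-7.9973) (cross=-71.004)
ex = (C−B)/|BC| = (0.5582,-0.8297); ey = (0.8297,0.5582)
P = B + -0.65·ex + -1.34·ey = (-0.6266,-0.7386)

-0.63 -0.74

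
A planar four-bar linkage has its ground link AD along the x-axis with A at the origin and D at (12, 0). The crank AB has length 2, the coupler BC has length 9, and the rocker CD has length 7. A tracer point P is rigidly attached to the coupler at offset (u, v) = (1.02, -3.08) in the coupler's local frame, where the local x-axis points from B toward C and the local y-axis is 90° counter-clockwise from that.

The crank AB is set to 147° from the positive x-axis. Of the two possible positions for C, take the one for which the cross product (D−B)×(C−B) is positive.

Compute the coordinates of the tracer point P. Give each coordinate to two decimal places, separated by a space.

0.44 -1.37

A=(0,0), D=(12.00,0)
B = A + 2.00·(cos147°, sin147°) = (-1.6773, 1.0893)
|BD| = 13.7206
circle(B,9.00) ∩ circle(D,7.00): a=8.0264, h=4.0714
  candidates: C₊=(6.6470,4.5106) cross=55.862; C₋=(6.0005,-3.6065) cross=-55.862
  mode + wants cross > 0 → take C=(6.6470,4.5106) (cross=55.862)
ex = (C−B)/|BC| = (0.9249,0.3801); ey = (-0.3801,0.9249)
P = B + 1.02·ex + -3.08·ey = (0.4369,-1.3717)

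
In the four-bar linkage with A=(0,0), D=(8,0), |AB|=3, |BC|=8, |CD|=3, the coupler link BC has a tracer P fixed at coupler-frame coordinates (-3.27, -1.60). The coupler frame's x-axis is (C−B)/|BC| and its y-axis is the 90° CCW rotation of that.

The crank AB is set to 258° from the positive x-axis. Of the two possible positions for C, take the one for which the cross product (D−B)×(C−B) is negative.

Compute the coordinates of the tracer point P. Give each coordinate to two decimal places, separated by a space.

-3.89 -4.53

A=(0,0), D=(8.00,0)
B = A + 3.00·(cos258°, sin258°) = (-0.6237, -2.9344)
|BD| = 9.1093
circle(B,8.00) ∩ circle(D,3.00): a=7.5735, h=2.5771
  candidates: C₊=(5.7159,1.9450) cross=23.476; C₋=(7.3763,-2.9344) cross=-23.476
  mode - wants cross < 0 → take C=(7.3763,-2.9344) (cross=-23.476)
ex = (C−B)/|BC| = (1.0000,-0.0000); ey = (0.0000,1.0000)
P = B + -3.27·ex + -1.60·ey = (-3.8937,-4.5344)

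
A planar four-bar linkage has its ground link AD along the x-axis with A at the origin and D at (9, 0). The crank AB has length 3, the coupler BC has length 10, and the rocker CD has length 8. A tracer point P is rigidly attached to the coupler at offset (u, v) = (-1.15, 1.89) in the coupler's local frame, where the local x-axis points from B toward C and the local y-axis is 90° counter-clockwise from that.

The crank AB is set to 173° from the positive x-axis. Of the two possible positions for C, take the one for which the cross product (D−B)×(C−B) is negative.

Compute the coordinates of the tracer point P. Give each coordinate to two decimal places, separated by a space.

A=(0,0), D=(9.00,0)
B = A + 3.00·(cos173°, sin173°) = (-2.9776, 0.3656)
|BD| = 11.9832
circle(B,10.00) ∩ circle(D,8.00): a=7.4937, h=6.6215
  candidates: C₊=(4.7146,6.7554) cross=79.347; C₋=(4.3106,-6.4814) cross=-79.347
  mode - wants cross < 0 → take C=(4.3106,-6.4814) (cross=-79.347)
ex = (C−B)/|BC| = (0.7288,-0.6847); ey = (0.6847,0.7288)
P = B + -1.15·ex + 1.89·ey = (-2.5217,2.5305)

-2.52 2.53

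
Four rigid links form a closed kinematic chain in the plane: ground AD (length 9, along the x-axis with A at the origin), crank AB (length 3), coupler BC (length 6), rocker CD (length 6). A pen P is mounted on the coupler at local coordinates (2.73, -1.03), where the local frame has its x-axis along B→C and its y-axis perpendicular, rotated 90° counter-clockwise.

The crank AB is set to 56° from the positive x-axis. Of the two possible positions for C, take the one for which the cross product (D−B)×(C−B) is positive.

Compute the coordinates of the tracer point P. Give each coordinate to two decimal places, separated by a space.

4.55 3.02

A=(0,0), D=(9.00,0)
B = A + 3.00·(cos56°, sin56°) = (1.6776, 2.4871)
|BD| = 7.7333
circle(B,6.00) ∩ circle(D,6.00): a=3.8666, h=4.5879
  candidates: C₊=(6.8143,5.5877) cross=35.480; C₋=(3.8633,-3.1006) cross=-35.480
  mode + wants cross > 0 → take C=(6.8143,5.5877) (cross=35.480)
ex = (C−B)/|BC| = (0.8561,0.5168); ey = (-0.5168,0.8561)
P = B + 2.73·ex + -1.03·ey = (4.5471,3.0161)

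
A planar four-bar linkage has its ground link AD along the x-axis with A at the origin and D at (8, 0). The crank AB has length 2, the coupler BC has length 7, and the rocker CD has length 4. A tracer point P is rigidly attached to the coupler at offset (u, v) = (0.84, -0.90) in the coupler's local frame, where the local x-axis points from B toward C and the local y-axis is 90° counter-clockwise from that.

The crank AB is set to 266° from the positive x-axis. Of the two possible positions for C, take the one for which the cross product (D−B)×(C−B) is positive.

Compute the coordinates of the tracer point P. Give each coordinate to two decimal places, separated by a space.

1.09 -2.10

A=(0,0), D=(8.00,0)
B = A + 2.00·(cos266°, sin266°) = (-0.1395, -1.9951)
|BD| = 8.3805
circle(B,7.00) ∩ circle(D,4.00): a=6.1591, h=3.3265
  candidates: C₊=(5.0506,2.7020) cross=27.878; C₋=(6.6344,-3.7597) cross=-27.878
  mode + wants cross > 0 → take C=(5.0506,2.7020) (cross=27.878)
ex = (C−B)/|BC| = (0.7414,0.6710); ey = (-0.6710,0.7414)
P = B + 0.84·ex + -0.90·ey = (1.0872,-2.0988)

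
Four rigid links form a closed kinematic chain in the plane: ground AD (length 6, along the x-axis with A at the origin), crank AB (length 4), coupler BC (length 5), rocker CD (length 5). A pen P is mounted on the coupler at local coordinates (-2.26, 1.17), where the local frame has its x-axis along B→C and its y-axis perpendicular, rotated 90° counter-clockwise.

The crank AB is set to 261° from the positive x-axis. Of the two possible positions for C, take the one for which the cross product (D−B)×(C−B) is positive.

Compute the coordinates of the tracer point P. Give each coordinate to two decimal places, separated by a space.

A=(0,0), D=(6.00,0)
B = A + 4.00·(cos261°, sin261°) = (-0.6257, -3.9508)
|BD| = 7.7142
circle(B,5.00) ∩ circle(D,5.00): a=3.8571, h=3.1816
  candidates: C₊=(1.0577,0.7573) cross=24.544; C₋=(4.3166,-4.7081) cross=-24.544
  mode + wants cross > 0 → take C=(1.0577,0.7573) (cross=24.544)
ex = (C−B)/|BC| = (0.3367,0.9416); ey = (-0.9416,0.3367)
P = B + -2.26·ex + 1.17·ey = (-2.4883,-5.6849)

-2.49 -5.68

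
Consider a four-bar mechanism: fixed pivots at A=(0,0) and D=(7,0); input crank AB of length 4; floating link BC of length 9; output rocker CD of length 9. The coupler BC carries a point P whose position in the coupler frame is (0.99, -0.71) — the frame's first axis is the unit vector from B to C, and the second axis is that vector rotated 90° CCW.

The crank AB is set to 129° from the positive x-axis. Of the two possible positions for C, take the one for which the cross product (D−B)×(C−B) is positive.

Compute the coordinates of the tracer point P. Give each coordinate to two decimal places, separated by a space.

A=(0,0), D=(7.00,0)
B = A + 4.00·(cos129°, sin129°) = (-2.5173, 3.1086)
|BD| = 10.0121
circle(B,9.00) ∩ circle(D,9.00): a=5.0060, h=7.4793
  candidates: C₊=(4.5635,8.6639) cross=74.883; C₋=(-0.0808,-5.5553) cross=-74.883
  mode + wants cross > 0 → take C=(4.5635,8.6639) (cross=74.883)
ex = (C−B)/|BC| = (0.7868,0.6173); ey = (-0.6173,0.7868)
P = B + 0.99·ex + -0.71·ey = (-1.3001,3.1611)

-1.30 3.16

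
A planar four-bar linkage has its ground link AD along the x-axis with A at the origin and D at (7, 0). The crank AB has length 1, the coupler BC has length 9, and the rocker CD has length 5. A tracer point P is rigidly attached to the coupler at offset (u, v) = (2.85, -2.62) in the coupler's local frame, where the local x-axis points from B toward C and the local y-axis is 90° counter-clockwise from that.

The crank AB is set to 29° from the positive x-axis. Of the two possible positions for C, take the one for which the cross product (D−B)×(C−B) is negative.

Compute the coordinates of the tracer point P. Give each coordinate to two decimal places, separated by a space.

A=(0,0), D=(7.00,0)
B = A + 1.00·(cos29°, sin29°) = (0.8746, 0.4848)
|BD| = 6.1445
circle(B,9.00) ∩ circle(D,5.00): a=7.6292, h=4.7745
  candidates: C₊=(8.8567,4.6425) cross=29.337; C₋=(8.1033,-4.8768) cross=-29.337
  mode - wants cross < 0 → take C=(8.1033,-4.8768) (cross=-29.337)
ex = (C−B)/|BC| = (0.8032,-0.5957); ey = (0.5957,0.8032)
P = B + 2.85·ex + -2.62·ey = (1.6029,-3.3174)

1.60 -3.32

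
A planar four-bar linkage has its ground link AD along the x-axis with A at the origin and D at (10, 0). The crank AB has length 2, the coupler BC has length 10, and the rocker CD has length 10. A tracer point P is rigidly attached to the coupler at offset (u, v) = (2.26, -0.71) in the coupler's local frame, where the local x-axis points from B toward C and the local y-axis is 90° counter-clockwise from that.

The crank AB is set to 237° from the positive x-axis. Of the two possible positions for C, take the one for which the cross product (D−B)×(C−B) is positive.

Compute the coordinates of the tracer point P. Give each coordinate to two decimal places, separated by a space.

A=(0,0), D=(10.00,0)
B = A + 2.00·(cos237°, sin237°) = (-1.0893, -1.6773)
|BD| = 11.2154
circle(B,10.00) ∩ circle(D,10.00): a=5.6077, h=8.2797
  candidates: C₊=(3.2171,7.3479) cross=92.860; C₋=(5.6936,-9.0253) cross=-92.860
  mode + wants cross > 0 → take C=(3.2171,7.3479) (cross=92.860)
ex = (C−B)/|BC| = (0.4306,0.9025); ey = (-0.9025,0.4306)
P = B + 2.26·ex + -0.71·ey = (0.5248,0.0566)

0.52 0.06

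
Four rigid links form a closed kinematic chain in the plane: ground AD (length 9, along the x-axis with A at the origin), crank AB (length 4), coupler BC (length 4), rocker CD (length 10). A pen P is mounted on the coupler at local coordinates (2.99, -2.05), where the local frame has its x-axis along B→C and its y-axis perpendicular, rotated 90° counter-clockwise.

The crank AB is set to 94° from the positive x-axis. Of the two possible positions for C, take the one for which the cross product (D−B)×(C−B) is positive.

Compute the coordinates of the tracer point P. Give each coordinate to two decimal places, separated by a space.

3.14 5.19

A=(0,0), D=(9.00,0)
B = A + 4.00·(cos94°, sin94°) = (-0.2790, 3.9903)
|BD| = 10.1006
circle(B,4.00) ∩ circle(D,10.00): a=0.8921, h=3.8992
  candidates: C₊=(2.0810,7.2199) cross=39.385; C₋=(-0.9998,0.0557) cross=-39.385
  mode + wants cross > 0 → take C=(2.0810,7.2199) (cross=39.385)
ex = (C−B)/|BC| = (0.5900,0.8074); ey = (-0.8074,0.5900)
P = B + 2.99·ex + -2.05·ey = (3.1402,5.1949)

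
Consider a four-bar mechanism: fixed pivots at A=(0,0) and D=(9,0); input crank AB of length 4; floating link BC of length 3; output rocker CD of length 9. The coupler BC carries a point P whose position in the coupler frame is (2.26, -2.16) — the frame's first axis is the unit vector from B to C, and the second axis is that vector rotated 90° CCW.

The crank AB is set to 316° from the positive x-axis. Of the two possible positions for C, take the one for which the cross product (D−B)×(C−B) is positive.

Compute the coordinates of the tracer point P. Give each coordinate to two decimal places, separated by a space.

A=(0,0), D=(9.00,0)
B = A + 4.00·(cos316°, sin316°) = (2.8774, -2.7786)
|BD| = 6.7237
circle(B,3.00) ∩ circle(D,9.00): a=-1.9924, h=2.2428
  candidates: C₊=(0.1362,-1.5597) cross=15.080; C₋=(1.9899,-5.6444) cross=-15.080
  mode + wants cross > 0 → take C=(0.1362,-1.5597) (cross=15.080)
ex = (C−B)/|BC| = (-0.9137,0.4063); ey = (-0.4063,-0.9137)
P = B + 2.26·ex + -2.16·ey = (1.6900,0.1133)

1.69 0.11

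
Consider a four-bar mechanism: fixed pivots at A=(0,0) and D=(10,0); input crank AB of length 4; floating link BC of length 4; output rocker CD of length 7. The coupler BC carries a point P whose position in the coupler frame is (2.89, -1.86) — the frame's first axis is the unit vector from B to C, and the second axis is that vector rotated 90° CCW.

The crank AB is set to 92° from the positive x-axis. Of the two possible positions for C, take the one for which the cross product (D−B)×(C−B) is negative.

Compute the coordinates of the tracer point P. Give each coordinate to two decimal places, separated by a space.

1.34 0.89

A=(0,0), D=(10.00,0)
B = A + 4.00·(cos92°, sin92°) = (-0.1396, 3.9976)
|BD| = 10.8992
circle(B,4.00) ∩ circle(D,7.00): a=3.9357, h=0.7143
  candidates: C₊=(3.7838,3.2185) cross=7.785; C₋=(3.2598,1.8895) cross=-7.785
  mode - wants cross < 0 → take C=(3.2598,1.8895) (cross=-7.785)
ex = (C−B)/|BC| = (0.8499,-0.5270); ey = (0.5270,0.8499)
P = B + 2.89·ex + -1.86·ey = (1.3363,0.8938)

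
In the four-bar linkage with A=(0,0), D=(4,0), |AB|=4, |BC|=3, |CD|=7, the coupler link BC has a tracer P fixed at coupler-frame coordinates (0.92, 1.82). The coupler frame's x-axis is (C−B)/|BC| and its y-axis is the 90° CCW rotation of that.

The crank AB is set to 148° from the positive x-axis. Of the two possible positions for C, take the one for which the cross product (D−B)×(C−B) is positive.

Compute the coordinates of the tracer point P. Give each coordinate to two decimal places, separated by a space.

A=(0,0), D=(4.00,0)
B = A + 4.00·(cos148°, sin148°) = (-3.3922, 2.1197)
|BD| = 7.6901
circle(B,3.00) ∩ circle(D,7.00): a=1.2443, h=2.7298
  candidates: C₊=(-1.4437,4.4007) cross=20.992; C₋=(-2.9485,-0.8473) cross=-20.992
  mode + wants cross > 0 → take C=(-1.4437,4.4007) (cross=20.992)
ex = (C−B)/|BC| = (0.6495,0.7604); ey = (-0.7604,0.6495)
P = B + 0.92·ex + 1.82·ey = (-4.1785,4.0013)

-4.18 4.00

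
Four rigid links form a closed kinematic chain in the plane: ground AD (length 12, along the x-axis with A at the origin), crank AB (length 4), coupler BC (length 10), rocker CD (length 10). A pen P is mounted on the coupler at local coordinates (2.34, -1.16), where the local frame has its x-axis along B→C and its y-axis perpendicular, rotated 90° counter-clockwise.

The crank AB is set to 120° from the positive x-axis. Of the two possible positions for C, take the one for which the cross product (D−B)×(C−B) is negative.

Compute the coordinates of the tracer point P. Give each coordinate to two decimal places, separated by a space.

-1.73 0.87

A=(0,0), D=(12.00,0)
B = A + 4.00·(cos120°, sin120°) = (-2.0000, 3.4641)
|BD| = 14.4222
circle(B,10.00) ∩ circle(D,10.00): a=7.2111, h=6.9282
  candidates: C₊=(6.6641,8.4574) cross=99.920; C₋=(3.3359,-4.9933) cross=-99.920
  mode - wants cross < 0 → take C=(3.3359,-4.9933) (cross=-99.920)
ex = (C−B)/|BC| = (0.5336,-0.8457); ey = (0.8457,0.5336)
P = B + 2.34·ex + -1.16·ey = (-1.7325,0.8661)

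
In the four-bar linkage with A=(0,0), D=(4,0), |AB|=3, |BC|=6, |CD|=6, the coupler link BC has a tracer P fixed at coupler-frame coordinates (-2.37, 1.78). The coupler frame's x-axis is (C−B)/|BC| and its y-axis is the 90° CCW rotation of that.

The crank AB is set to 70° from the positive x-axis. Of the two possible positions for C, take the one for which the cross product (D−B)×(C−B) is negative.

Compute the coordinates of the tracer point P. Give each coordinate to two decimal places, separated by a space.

A=(0,0), D=(4.00,0)
B = A + 3.00·(cos70°, sin70°) = (1.0261, 2.8191)
|BD| = 4.0977
circle(B,6.00) ∩ circle(D,6.00): a=2.0489, h=5.6393
  candidates: C₊=(6.3927,5.5023) cross=23.109; C₋=(-1.3666,-2.6832) cross=-23.109
  mode - wants cross < 0 → take C=(-1.3666,-2.6832) (cross=-23.109)
ex = (C−B)/|BC| = (-0.3988,-0.9170); ey = (0.9170,-0.3988)
P = B + -2.37·ex + 1.78·ey = (3.6035,4.2827)

3.60 4.28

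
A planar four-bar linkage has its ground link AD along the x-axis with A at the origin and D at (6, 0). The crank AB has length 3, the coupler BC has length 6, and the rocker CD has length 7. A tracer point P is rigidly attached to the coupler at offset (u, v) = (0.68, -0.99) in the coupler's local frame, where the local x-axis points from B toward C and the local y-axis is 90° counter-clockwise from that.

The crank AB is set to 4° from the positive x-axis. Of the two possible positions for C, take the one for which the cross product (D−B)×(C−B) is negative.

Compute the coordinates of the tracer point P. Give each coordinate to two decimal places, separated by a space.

A=(0,0), D=(6.00,0)
B = A + 3.00·(cos4°, sin4°) = (2.9927, 0.2093)
|BD| = 3.0146
circle(B,6.00) ∩ circle(D,7.00): a=-0.6489, h=5.9648
  candidates: C₊=(2.7594,6.2047) cross=17.981; C₋=(1.9313,-5.6961) cross=-17.981
  mode - wants cross < 0 → take C=(1.9313,-5.6961) (cross=-17.981)
ex = (C−B)/|BC| = (-0.1769,-0.9842); ey = (0.9842,-0.1769)
P = B + 0.68·ex + -0.99·ey = (1.8980,-0.2849)

1.90 -0.28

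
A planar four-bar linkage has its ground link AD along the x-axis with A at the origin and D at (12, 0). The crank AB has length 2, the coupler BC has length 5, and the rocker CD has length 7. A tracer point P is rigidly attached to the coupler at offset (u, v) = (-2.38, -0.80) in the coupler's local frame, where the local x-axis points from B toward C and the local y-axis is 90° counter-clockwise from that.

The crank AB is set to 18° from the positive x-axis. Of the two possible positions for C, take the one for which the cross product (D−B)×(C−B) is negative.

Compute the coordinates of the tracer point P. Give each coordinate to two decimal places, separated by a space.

A=(0,0), D=(12.00,0)
B = A + 2.00·(cos18°, sin18°) = (1.9021, 0.6180)
|BD| = 10.1168
circle(B,5.00) ∩ circle(D,7.00): a=3.8722, h=3.1632
  candidates: C₊=(5.9604,3.5388) cross=32.001; C₋=(5.5739,-2.7758) cross=-32.001
  mode - wants cross < 0 → take C=(5.5739,-2.7758) (cross=-32.001)
ex = (C−B)/|BC| = (0.7344,-0.6788); ey = (0.6788,0.7344)
P = B + -2.38·ex + -0.80·ey = (-0.3887,1.6460)

-0.39 1.65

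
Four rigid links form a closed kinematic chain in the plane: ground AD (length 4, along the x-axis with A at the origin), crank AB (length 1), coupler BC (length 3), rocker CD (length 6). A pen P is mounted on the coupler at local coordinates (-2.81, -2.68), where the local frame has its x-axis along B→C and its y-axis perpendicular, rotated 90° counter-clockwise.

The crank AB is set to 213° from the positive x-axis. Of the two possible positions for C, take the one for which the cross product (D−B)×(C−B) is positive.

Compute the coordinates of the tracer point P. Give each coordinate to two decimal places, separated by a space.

2.40 -2.69

A=(0,0), D=(4.00,0)
B = A + 1.00·(cos213°, sin213°) = (-0.8387, -0.5446)
|BD| = 4.8692
circle(B,3.00) ∩ circle(D,6.00): a=-0.3379, h=2.9809
  candidates: C₊=(-1.5079,2.3798) cross=14.515; C₋=(-0.8410,-3.5446) cross=-14.515
  mode + wants cross > 0 → take C=(-1.5079,2.3798) (cross=14.515)
ex = (C−B)/|BC| = (-0.2231,0.9748); ey = (-0.9748,-0.2231)
P = B + -2.81·ex + -2.68·ey = (2.4006,-2.6860)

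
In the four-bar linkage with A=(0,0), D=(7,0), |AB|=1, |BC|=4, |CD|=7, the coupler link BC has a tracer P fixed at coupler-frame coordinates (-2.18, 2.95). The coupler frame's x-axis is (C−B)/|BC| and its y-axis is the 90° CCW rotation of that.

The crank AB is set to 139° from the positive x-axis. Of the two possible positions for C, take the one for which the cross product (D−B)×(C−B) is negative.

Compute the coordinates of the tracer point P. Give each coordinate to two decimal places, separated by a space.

1.19 3.76

A=(0,0), D=(7.00,0)
B = A + 1.00·(cos139°, sin139°) = (-0.7547, 0.6561)
|BD| = 7.7824
circle(B,4.00) ∩ circle(D,7.00): a=1.7710, h=3.5866
  candidates: C₊=(1.3124,4.0806) cross=27.912; C₋=(0.7077,-3.0670) cross=-27.912
  mode - wants cross < 0 → take C=(0.7077,-3.0670) (cross=-27.912)
ex = (C−B)/|BC| = (0.3656,-0.9308); ey = (0.9308,0.3656)
P = B + -2.18·ex + 2.95·ey = (1.1941,3.7637)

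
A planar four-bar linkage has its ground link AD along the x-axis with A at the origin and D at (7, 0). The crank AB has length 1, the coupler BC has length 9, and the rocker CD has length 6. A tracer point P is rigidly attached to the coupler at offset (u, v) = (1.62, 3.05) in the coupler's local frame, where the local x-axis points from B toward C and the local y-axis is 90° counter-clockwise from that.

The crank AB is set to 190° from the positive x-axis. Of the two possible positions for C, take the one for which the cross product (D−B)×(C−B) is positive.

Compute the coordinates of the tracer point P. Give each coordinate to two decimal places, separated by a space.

-1.83 3.18

A=(0,0), D=(7.00,0)
B = A + 1.00·(cos190°, sin190°) = (-0.9848, -0.1736)
|BD| = 7.9867
circle(B,9.00) ∩ circle(D,6.00): a=6.8105, h=5.8836
  candidates: C₊=(5.6962,5.8566) cross=46.990; C₋=(5.9520,-5.9078) cross=-46.990
  mode + wants cross > 0 → take C=(5.6962,5.8566) (cross=46.990)
ex = (C−B)/|BC| = (0.7423,0.6700); ey = (-0.6700,0.7423)
P = B + 1.62·ex + 3.05·ey = (-1.8258,3.1759)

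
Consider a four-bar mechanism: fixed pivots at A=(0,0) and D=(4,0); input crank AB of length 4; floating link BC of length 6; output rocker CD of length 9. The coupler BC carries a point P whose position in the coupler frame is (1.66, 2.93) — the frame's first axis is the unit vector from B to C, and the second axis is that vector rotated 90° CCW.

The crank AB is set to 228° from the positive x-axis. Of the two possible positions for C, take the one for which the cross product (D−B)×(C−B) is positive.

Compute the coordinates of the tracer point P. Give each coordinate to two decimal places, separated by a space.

-5.98 -2.33

A=(0,0), D=(4.00,0)
B = A + 4.00·(cos228°, sin228°) = (-2.6765, -2.9726)
|BD| = 7.3084
circle(B,6.00) ∩ circle(D,9.00): a=0.5755, h=5.9723
  candidates: C₊=(-4.5799,2.7175) cross=43.648; C₋=(0.2784,-8.1945) cross=-43.648
  mode + wants cross > 0 → take C=(-4.5799,2.7175) (cross=43.648)
ex = (C−B)/|BC| = (-0.3172,0.9483); ey = (-0.9483,-0.3172)
P = B + 1.66·ex + 2.93·ey = (-5.9818,-2.3278)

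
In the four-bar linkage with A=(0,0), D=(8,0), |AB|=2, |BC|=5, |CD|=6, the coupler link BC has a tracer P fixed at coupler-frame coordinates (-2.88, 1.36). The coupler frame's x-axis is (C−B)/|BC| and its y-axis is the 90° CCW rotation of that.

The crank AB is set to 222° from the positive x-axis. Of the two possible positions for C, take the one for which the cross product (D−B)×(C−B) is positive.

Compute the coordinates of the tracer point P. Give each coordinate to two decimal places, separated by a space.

A=(0,0), D=(8.00,0)
B = A + 2.00·(cos222°, sin222°) = (-1.4863, -1.3383)
|BD| = 9.5802
circle(B,5.00) ∩ circle(D,6.00): a=4.2160, h=2.6880
  candidates: C₊=(2.3129,1.9123) cross=25.751; C₋=(3.0639,-3.4110) cross=-25.751
  mode + wants cross > 0 → take C=(2.3129,1.9123) (cross=25.751)
ex = (C−B)/|BC| = (0.7598,0.6501); ey = (-0.6501,0.7598)
P = B + -2.88·ex + 1.36·ey = (-4.5588,-2.1772)

-4.56 -2.18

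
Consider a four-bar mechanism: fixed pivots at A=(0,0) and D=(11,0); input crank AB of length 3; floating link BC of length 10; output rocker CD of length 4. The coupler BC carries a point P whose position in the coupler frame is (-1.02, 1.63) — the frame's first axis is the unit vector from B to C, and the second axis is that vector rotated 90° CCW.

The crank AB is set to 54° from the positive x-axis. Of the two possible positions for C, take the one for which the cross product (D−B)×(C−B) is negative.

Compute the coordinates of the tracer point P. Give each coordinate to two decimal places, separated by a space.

A=(0,0), D=(11.00,0)
B = A + 3.00·(cos54°, sin54°) = (1.7634, 2.4271)
|BD| = 9.5502
circle(B,10.00) ∩ circle(D,4.00): a=9.1729, h=3.9822
  candidates: C₊=(11.6471,3.9473) cross=38.030; C₋=(9.6231,-3.7555) cross=-38.030
  mode - wants cross < 0 → take C=(9.6231,-3.7555) (cross=-38.030)
ex = (C−B)/|BC| = (0.7860,-0.6183); ey = (0.6183,0.7860)
P = B + -1.02·ex + 1.63·ey = (1.9694,4.3388)

1.97 4.34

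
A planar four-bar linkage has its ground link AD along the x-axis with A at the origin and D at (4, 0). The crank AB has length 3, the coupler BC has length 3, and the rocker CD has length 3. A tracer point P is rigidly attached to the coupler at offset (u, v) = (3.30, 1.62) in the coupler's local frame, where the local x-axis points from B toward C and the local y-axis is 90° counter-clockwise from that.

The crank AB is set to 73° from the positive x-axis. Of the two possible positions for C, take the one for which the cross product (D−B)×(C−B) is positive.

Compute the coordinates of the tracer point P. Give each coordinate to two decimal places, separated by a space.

A=(0,0), D=(4.00,0)
B = A + 3.00·(cos73°, sin73°) = (0.8771, 2.8689)
|BD| = 4.2406
circle(B,3.00) ∩ circle(D,3.00): a=2.1203, h=2.1223
  candidates: C₊=(3.8744,2.9974) cross=9.000; C₋=(1.0028,-0.1285) cross=-9.000
  mode + wants cross > 0 → take C=(3.8744,2.9974) (cross=9.000)
ex = (C−B)/|BC| = (0.9991,0.0428); ey = (-0.0428,0.9991)
P = B + 3.30·ex + 1.62·ey = (4.1047,4.6287)

4.10 4.63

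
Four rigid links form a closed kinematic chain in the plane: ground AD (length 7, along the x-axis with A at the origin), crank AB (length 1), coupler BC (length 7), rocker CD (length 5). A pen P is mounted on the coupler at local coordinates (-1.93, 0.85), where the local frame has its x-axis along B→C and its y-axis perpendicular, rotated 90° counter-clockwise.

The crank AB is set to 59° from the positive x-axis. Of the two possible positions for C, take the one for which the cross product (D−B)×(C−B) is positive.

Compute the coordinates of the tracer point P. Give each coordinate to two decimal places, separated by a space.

A=(0,0), D=(7.00,0)
B = A + 1.00·(cos59°, sin59°) = (0.5150, 0.8572)
|BD| = 6.5414
circle(B,7.00) ∩ circle(D,5.00): a=5.1052, h=4.7893
  candidates: C₊=(6.2038,4.9362) cross=31.329; C₋=(4.9486,-4.5598) cross=-31.329
  mode + wants cross > 0 → take C=(6.2038,4.9362) (cross=31.329)
ex = (C−B)/|BC| = (0.8127,0.5827); ey = (-0.5827,0.8127)
P = B + -1.93·ex + 0.85·ey = (-1.5487,0.4233)

-1.55 0.42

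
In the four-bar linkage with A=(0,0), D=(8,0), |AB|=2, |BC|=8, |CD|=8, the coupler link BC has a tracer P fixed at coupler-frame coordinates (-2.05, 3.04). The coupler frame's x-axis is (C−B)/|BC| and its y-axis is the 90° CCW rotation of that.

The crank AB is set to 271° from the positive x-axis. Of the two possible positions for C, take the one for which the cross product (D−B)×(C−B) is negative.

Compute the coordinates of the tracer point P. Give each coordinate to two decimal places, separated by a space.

0.74 1.60

A=(0,0), D=(8.00,0)
B = A + 2.00·(cos271°, sin271°) = (0.0349, -1.9997)
|BD| = 8.2123
circle(B,8.00) ∩ circle(D,8.00): a=4.1061, h=6.8658
  candidates: C₊=(2.3456,5.6593) cross=56.384; C₋=(5.6893,-7.6590) cross=-56.384
  mode - wants cross < 0 → take C=(5.6893,-7.6590) (cross=-56.384)
ex = (C−B)/|BC| = (0.7068,-0.7074); ey = (0.7074,0.7068)
P = B + -2.05·ex + 3.04·ey = (0.7365,1.5992)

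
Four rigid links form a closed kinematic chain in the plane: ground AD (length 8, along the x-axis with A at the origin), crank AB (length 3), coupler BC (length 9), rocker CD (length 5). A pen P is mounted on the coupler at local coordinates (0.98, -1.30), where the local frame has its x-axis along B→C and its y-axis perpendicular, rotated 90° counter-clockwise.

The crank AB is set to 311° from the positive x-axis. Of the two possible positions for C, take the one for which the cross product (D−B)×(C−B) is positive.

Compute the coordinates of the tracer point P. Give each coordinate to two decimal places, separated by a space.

A=(0,0), D=(8.00,0)
B = A + 3.00·(cos311°, sin311°) = (1.9682, -2.2641)
|BD| = 6.4428
circle(B,9.00) ∩ circle(D,5.00): a=7.5673, h=4.8719
  candidates: C₊=(7.3408,4.9564) cross=31.388; C₋=(10.7649,-4.1659) cross=-31.388
  mode + wants cross > 0 → take C=(7.3408,4.9564) (cross=31.388)
ex = (C−B)/|BC| = (0.5970,0.8023); ey = (-0.8023,0.5970)
P = B + 0.98·ex + -1.30·ey = (3.5962,-2.2539)

3.60 -2.25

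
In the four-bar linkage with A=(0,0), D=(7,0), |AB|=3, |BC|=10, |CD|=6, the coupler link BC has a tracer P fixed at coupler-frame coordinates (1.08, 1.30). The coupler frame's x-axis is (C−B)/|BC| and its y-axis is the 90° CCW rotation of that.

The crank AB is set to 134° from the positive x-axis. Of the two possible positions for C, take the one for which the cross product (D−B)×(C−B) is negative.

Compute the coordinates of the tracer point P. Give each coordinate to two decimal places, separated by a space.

-0.39 2.19

A=(0,0), D=(7.00,0)
B = A + 3.00·(cos134°, sin134°) = (-2.0840, 2.1580)
|BD| = 9.3368
circle(B,10.00) ∩ circle(D,6.00): a=8.0957, h=5.8702
  candidates: C₊=(7.1493,5.9981) cross=54.809; C₋=(4.4357,-5.4244) cross=-54.809
  mode - wants cross < 0 → take C=(4.4357,-5.4244) (cross=-54.809)
ex = (C−B)/|BC| = (0.6520,-0.7582); ey = (0.7582,0.6520)
P = B + 1.08·ex + 1.30·ey = (-0.3941,2.1867)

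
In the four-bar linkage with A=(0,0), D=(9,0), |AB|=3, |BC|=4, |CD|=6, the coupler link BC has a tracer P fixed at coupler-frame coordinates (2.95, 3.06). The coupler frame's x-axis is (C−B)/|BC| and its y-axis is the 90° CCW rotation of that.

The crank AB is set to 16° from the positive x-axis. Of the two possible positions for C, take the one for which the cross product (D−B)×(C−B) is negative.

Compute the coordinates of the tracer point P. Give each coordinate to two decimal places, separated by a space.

A=(0,0), D=(9.00,0)
B = A + 3.00·(cos16°, sin16°) = (2.8838, 0.8269)
|BD| = 6.1719
circle(B,4.00) ∩ circle(D,6.00): a=1.4657, h=3.7218
  candidates: C₊=(4.8349,4.3188) cross=22.970; C₋=(3.8376,-3.0577) cross=-22.970
  mode - wants cross < 0 → take C=(3.8376,-3.0577) (cross=-22.970)
ex = (C−B)/|BC| = (0.2385,-0.9712); ey = (0.9712,0.2385)
P = B + 2.95·ex + 3.06·ey = (6.5590,-1.3083)

6.56 -1.31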